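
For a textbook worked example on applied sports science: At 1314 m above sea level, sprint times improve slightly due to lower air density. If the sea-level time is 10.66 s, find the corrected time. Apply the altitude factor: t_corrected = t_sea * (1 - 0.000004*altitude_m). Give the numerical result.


Correction factor = 1 - 0.000004 * 1314 = 0.994744
t_corrected = t_sea * factor = 10.66 * 0.994744
t_corrected = 10.604 s

10.604 s


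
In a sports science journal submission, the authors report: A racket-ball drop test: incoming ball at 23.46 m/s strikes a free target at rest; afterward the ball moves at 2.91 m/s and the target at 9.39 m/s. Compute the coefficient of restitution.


e = (v2_after - v1_after) / (v1_before - v2_before)
Numerator = 9.39 - 2.91 = 6.48
Denominator = 23.46 - 0 = 23.46
e = 6.48 / 23.46 = 0.2762

0.2762


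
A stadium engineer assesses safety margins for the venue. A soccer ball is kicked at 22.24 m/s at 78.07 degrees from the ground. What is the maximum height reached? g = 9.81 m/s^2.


H = (v*sin(theta))^2 / (2*g)
vy = v*sin(theta) = 22.24 * sin(78.07 deg) = 21.7596 m/s
H = vy^2 / (2*g) = 473.4817 / (2*9.81)
H = 473.4817 / 19.62 = 24.1326 m

24.1326 m


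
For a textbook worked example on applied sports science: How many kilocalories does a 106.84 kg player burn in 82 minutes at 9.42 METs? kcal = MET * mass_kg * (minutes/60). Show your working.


kcal = MET * mass * time_hr
Convert time: 82 min = 1.3667 hr
kcal = 9.42 * 106.84 * 1.3667
kcal = 1375.4582 kcal

1375.4582 kcal


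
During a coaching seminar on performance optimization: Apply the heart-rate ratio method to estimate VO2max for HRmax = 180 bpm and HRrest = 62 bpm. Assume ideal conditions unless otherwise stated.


VO2max = 15.3 * HRmax / HRrest
VO2max = 15.3 * 180 / 62
VO2max = 2754 / 62 = 44.4194 mL/kg/min

44.4194 mL/kg/min


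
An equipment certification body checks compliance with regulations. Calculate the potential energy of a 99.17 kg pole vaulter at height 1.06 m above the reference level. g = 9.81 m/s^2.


PE = m * g * h
PE = 99.17 * 9.81 * 1.06
PE = 972.8577 * 1.06 = 1031.2292 J

1031.2292 J


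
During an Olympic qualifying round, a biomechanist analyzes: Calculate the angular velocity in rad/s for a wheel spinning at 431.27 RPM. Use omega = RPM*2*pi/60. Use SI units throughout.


omega = RPM * 2 * pi / 60
omega = 431.27 * 2 * 3.14159 / 60
omega = 2709.7493 / 60 = 45.1625 rad/s

45.1625 rad/s


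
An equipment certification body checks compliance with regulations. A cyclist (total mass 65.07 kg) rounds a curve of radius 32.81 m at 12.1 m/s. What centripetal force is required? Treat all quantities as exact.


Fc = m * v^2 / r
v^2 = 12.1^2 = 146.41
Fc = 65.07 * 146.41 / 32.81
Fc = 9526.8987 / 32.81 = 290.3657 N

290.3657 N


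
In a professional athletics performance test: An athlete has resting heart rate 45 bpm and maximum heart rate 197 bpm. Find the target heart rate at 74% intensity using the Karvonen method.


Target = HRrest + pct*(HRmax - HRrest)
Heart rate reserve = HRmax - HRrest = 197 - 45 = 152 bpm
Fraction = 74% = 0.74
Target = 45 + 0.74 * 152
Target = 45 + 112.48 = 157.48 bpm

157.48 bpm


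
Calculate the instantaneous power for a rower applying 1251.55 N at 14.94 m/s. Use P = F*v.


P = F * v
P = 1251.55 * 14.94
P = 18698.157 W

18698.157 W


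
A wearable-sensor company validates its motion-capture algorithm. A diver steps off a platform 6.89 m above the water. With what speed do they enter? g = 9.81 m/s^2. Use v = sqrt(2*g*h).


v = sqrt(2 * g * h)
v = sqrt(2 * 9.81 * 6.89)
v = sqrt(135.1818) = 11.6268 m/s

11.6268 m/s


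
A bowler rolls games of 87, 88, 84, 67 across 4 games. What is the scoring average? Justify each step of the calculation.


Average = sum / n
Sum = 326
Average = 326 / 4 = 81.5

81.5


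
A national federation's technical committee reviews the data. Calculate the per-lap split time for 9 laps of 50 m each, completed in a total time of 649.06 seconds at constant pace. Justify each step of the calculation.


Split time = total_time / n_laps = 649.06 / 9
Split time = 72.1178 s per lap

72.1178 s


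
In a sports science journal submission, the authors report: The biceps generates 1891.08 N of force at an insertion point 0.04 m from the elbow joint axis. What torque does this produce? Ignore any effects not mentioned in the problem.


tau = F * d
tau = 1891.08 * 0.04
tau = 75.6432 N*m

75.6432 N*m


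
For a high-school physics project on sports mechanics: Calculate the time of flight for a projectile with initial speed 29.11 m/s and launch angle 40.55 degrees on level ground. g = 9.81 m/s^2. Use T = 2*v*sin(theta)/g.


T = 2*v*sin(theta)/g
sin(theta) = sin(40.55 deg) = 0.6501
T = 2*29.11*0.6501 / 9.81
T = 37.8495 / 9.81 = 3.8583 s

3.8583 s


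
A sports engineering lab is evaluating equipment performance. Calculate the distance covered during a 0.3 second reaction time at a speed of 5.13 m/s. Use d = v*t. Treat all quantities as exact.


d = v * t
d = 5.13 * 0.3
d = 1.539 m

1.539 m


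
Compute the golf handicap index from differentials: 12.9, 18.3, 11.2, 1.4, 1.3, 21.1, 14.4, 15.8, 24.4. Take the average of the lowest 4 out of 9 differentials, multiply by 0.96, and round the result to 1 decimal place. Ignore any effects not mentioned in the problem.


All differentials: 12.9, 18.3, 11.2, 1.4, 1.3, 21.1, 14.4, 15.8, 24.4
Sorted: 1.3, 1.4, 11.2, 12.9, 14.4, 15.8, 18.3, 21.1, 24.4
Best 4: 1.3, 1.4, 11.2, 12.9
Average of best = 26.8 / 4 = 6.7
Raw index = 6.7 * 0.96 = 6.432
Handicap index = round(6.432, 1) = 6.4

6.4


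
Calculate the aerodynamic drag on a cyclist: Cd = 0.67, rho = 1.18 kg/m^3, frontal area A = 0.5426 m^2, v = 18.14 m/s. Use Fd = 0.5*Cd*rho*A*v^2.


Fd = 0.5 * Cd * rho * A * v^2
Fd = 0.5 * 0.67 * 1.18 * 0.5426 * 18.14^2
v^2 = 329.0596
Fd = 0.5 * 0.67 * 1.18 * 0.5426 * 329.0596 = 70.5799 N

70.5799 N


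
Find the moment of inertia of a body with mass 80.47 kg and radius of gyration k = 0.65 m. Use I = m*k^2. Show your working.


I = m * k^2
I = 80.47 * 0.65^2
I = 80.47 * 0.4225 = 33.9986 kg*m^2

33.9986 kg*m^2


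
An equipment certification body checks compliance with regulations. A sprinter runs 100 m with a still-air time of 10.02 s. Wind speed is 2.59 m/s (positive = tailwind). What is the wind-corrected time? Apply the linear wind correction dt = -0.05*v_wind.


dt = -0.05 * v_wind = -0.05 * 2.59 = -0.1295 s
t_corrected = t_still + dt = 10.02 + (-0.1295)
t_corrected = 9.8905 s

9.8905 s


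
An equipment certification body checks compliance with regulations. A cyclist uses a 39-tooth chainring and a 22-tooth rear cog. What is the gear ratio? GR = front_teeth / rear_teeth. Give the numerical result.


GR = front_teeth / rear_teeth
GR = 39 / 22
GR = 1.7727

1.7727


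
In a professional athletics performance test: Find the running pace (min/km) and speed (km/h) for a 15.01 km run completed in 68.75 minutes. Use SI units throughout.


Pace = time / distance = 68.75 min / 15.01 km = 4.5803 min/km
Speed = distance / time_in_hours = 15.01 / 1.1458 hr
Speed = 13.0996 km/h

4.5803 min/km, 13.0996 km/h


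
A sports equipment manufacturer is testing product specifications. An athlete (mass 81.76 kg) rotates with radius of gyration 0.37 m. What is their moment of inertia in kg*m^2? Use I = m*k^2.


I = m * k^2
I = 81.76 * 0.37^2
I = 81.76 * 0.1369 = 11.1929 kg*m^2

11.1929 kg*m^2


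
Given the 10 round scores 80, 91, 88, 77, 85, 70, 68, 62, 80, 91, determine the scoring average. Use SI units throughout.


Average = sum / n
Sum = 792
Average = 792 / 10 = 79.2

79.2


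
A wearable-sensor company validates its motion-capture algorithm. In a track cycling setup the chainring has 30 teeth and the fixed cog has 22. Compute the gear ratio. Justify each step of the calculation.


GR = front_teeth / rear_teeth
GR = 30 / 22
GR = 1.3636

1.3636


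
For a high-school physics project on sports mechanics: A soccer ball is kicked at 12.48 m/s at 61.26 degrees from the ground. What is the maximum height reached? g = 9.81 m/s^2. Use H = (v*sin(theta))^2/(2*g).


H = (v*sin(theta))^2 / (2*g)
vy = v*sin(theta) = 12.48 * sin(61.26 deg) = 10.9426 m/s
H = vy^2 / (2*g) = 119.7404 / (2*9.81)
H = 119.7404 / 19.62 = 6.103 m

6.103 m


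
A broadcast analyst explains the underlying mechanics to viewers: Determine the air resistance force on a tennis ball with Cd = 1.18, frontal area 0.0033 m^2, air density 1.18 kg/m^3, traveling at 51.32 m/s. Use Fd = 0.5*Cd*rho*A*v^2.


Fd = 0.5 * Cd * rho * A * v^2
Fd = 0.5 * 1.18 * 1.18 * 0.0033 * 51.32^2
v^2 = 2633.7424
Fd = 0.5 * 1.18 * 1.18 * 0.0033 * 2633.7424 = 6.0509 N

6.0509 N


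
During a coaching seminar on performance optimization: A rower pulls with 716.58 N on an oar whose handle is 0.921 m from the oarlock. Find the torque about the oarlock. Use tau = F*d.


tau = F * d
tau = 716.58 * 0.921
tau = 659.9702 N*m

659.9702 N*m


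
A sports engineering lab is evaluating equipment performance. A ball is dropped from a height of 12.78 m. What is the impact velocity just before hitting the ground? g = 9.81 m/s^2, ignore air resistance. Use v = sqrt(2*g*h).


v = sqrt(2 * g * h)
v = sqrt(2 * 9.81 * 12.78)
v = sqrt(250.7436) = 15.8349 m/s

15.8349 m/s


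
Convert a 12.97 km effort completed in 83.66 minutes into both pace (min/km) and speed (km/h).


Pace = time / distance = 83.66 min / 12.97 km = 6.4503 min/km
Speed = distance / time_in_hours = 12.97 / 1.3943 hr
Speed = 9.3019 km/h

6.4503 min/km, 9.3019 km/h


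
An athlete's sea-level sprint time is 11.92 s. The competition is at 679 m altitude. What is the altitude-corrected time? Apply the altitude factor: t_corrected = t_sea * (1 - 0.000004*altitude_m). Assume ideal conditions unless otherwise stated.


Correction factor = 1 - 0.000004 * 679 = 0.997284
t_corrected = t_sea * factor = 11.92 * 0.997284
t_corrected = 11.8876 s

11.8876 s


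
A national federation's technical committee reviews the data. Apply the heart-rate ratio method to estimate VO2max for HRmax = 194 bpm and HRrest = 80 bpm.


VO2max = 15.3 * HRmax / HRrest
VO2max = 15.3 * 194 / 80
VO2max = 2968.2 / 80 = 37.1025 mL/kg/min

37.1025 mL/kg/min


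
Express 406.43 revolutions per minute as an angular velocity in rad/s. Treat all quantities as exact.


omega = RPM * 2 * pi / 60
omega = 406.43 * 2 * 3.14159 / 60
omega = 2553.675 / 60 = 42.5613 rad/s

42.5613 rad/s


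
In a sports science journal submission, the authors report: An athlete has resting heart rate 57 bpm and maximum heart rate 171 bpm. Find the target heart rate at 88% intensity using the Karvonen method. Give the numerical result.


Target = HRrest + pct*(HRmax - HRrest)
Heart rate reserve = HRmax - HRrest = 171 - 57 = 114 bpm
Fraction = 88% = 0.88
Target = 57 + 0.88 * 114
Target = 57 + 100.32 = 157.32 bpm

157.32 bpm


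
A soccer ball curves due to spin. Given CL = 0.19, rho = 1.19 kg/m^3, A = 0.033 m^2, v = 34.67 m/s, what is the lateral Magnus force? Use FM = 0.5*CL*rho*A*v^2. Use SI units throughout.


FM = 0.5 * CL * rho * A * v^2
FM = 0.5 * 0.19 * 1.19 * 0.033 * 34.67^2
v^2 = 1202.0089
FM = 0.5 * 0.19 * 1.19 * 0.033 * 1202.0089 = 4.4843 N

4.4843 N


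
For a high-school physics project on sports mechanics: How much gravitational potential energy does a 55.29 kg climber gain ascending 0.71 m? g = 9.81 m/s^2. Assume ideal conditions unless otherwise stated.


PE = m * g * h
PE = 55.29 * 9.81 * 0.71
PE = 542.3949 * 0.71 = 385.1004 J

385.1004 J


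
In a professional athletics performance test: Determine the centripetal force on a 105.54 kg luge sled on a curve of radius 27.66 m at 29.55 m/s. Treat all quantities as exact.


Fc = m * v^2 / r
v^2 = 29.55^2 = 873.2025
Fc = 105.54 * 873.2025 / 27.66
Fc = 92157.7919 / 27.66 = 3331.8074 N

3331.8074 N


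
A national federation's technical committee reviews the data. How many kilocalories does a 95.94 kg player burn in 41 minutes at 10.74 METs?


kcal = MET * mass * time_hr
Convert time: 41 min = 0.6833 hr
kcal = 10.74 * 95.94 * 0.6833
kcal = 704.1037 kcal

704.1037 kcal


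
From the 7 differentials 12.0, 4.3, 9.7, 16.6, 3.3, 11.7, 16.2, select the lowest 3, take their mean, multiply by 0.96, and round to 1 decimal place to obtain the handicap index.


All differentials: 12.0, 4.3, 9.7, 16.6, 3.3, 11.7, 16.2
Sorted: 3.3, 4.3, 9.7, 11.7, 12.0, 16.2, 16.6
Best 3: 3.3, 4.3, 9.7
Average of best = 17.3 / 3 = 5.7667
Raw index = 5.7667 * 0.96 = 5.536
Handicap index = round(5.536, 1) = 5.5

5.5


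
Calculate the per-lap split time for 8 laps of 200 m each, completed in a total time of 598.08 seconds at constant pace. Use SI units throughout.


Split time = total_time / n_laps = 598.08 / 8
Split time = 74.76 s per lap

74.76 s


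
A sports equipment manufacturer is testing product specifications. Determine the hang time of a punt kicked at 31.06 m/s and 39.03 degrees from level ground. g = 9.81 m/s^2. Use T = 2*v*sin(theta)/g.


T = 2*v*sin(theta)/g
sin(theta) = sin(39.03 deg) = 0.6297
T = 2*31.06*0.6297 / 9.81
T = 39.1187 / 9.81 = 3.9876 s

3.9876 s


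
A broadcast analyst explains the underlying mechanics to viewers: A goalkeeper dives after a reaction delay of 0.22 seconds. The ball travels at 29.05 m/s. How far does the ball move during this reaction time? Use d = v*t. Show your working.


d = v * t
d = 29.05 * 0.22
d = 6.391 m

6.391 m


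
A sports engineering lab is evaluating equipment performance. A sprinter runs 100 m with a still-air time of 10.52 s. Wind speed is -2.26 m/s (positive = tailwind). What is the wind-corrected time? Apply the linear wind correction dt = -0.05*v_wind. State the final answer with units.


dt = -0.05 * v_wind = -0.05 * -2.26 = 0.113 s
t_corrected = t_still + dt = 10.52 + (0.113)
t_corrected = 10.633 s

10.633 s


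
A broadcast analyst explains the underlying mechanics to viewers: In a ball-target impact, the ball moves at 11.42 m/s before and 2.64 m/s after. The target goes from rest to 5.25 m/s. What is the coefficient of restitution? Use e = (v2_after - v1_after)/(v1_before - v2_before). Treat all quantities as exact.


e = (v2_after - v1_after) / (v1_before - v2_before)
Numerator = 5.25 - 2.64 = 2.61
Denominator = 11.42 - 0 = 11.42
e = 2.61 / 11.42 = 0.2285

0.2285


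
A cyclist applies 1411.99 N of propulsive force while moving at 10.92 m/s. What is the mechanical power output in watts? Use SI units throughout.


P = F * v
P = 1411.99 * 10.92
P = 15418.9308 W

15418.9308 W


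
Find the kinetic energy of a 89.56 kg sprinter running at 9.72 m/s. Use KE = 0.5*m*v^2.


KE = 0.5 * m * v^2
KE = 0.5 * 89.56 * 9.72^2
KE = 0.5 * 89.56 * 94.4784 = 4230.7428 J

4230.7428 J


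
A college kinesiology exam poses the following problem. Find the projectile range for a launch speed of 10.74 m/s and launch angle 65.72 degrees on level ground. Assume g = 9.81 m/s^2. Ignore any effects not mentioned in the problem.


R = v^2 * sin(2*theta) / g
Convert angle to radians: theta = 65.72 deg = 1.147 rad
sin(2*theta) = sin(2.2941) = 0.7496
R = 10.74^2 * 0.7496 / 9.81
R = 115.3476 * 0.7496 / 9.81 = 8.8145 m

8.8145 m


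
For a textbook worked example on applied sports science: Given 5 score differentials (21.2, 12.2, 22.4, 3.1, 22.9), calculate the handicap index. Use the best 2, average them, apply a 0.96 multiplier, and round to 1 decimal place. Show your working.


All differentials: 21.2, 12.2, 22.4, 3.1, 22.9
Sorted: 3.1, 12.2, 21.2, 22.4, 22.9
Best 2: 3.1, 12.2
Average of best = 15.3 / 2 = 7.65
Raw index = 7.65 * 0.96 = 7.344
Handicap index = round(7.344, 1) = 7.3

7.3


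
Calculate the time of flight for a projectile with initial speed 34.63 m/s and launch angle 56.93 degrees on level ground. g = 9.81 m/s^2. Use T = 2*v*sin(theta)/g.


T = 2*v*sin(theta)/g
sin(theta) = sin(56.93 deg) = 0.838
T = 2*34.63*0.838 / 9.81
T = 58.0402 / 9.81 = 5.9164 s

5.9164 s


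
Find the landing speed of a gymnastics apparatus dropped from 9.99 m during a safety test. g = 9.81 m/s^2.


v = sqrt(2 * g * h)
v = sqrt(2 * 9.81 * 9.99)
v = sqrt(196.0038) = 14.0001 m/s

14.0001 m/s


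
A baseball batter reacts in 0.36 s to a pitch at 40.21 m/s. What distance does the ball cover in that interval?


d = v * t
d = 40.21 * 0.36
d = 14.4756 m

14.4756 m


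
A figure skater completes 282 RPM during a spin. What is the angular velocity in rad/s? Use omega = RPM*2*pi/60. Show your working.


omega = RPM * 2 * pi / 60
omega = 282 * 2 * 3.14159 / 60
omega = 1771.8583 / 60 = 29.531 rad/s

29.531 rad/s


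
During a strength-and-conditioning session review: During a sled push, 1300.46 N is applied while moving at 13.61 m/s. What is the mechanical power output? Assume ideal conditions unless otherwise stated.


P = F * v
P = 1300.46 * 13.61
P = 17699.2606 W

17699.2606 W


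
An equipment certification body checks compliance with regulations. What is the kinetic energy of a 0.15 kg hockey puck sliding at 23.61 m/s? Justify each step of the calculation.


KE = 0.5 * m * v^2
KE = 0.5 * 0.15 * 23.61^2
KE = 0.5 * 0.15 * 557.4321 = 41.8074 J

41.8074 J


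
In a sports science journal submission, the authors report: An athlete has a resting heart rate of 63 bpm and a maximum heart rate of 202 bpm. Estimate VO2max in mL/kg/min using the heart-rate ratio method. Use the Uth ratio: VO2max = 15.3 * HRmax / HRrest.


VO2max = 15.3 * HRmax / HRrest
VO2max = 15.3 * 202 / 63
VO2max = 3090.6 / 63 = 49.0571 mL/kg/min

49.0571 mL/kg/min


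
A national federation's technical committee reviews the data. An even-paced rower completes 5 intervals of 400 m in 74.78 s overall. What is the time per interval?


Split time = total_time / n_laps = 74.78 / 5
Split time = 14.956 s per lap

14.956 s


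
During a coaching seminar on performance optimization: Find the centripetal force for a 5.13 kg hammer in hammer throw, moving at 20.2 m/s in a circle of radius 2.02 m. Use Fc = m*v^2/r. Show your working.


Fc = m * v^2 / r
v^2 = 20.2^2 = 408.04
Fc = 5.13 * 408.04 / 2.02
Fc = 2093.2452 / 2.02 = 1036.26 N

1036.26 N


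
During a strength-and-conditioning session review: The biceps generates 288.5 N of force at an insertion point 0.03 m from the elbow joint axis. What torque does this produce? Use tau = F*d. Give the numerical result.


tau = F * d
tau = 288.5 * 0.03
tau = 8.655 N*m

8.655 N*m


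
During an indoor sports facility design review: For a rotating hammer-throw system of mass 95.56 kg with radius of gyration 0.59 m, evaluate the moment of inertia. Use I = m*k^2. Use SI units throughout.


I = m * k^2
I = 95.56 * 0.59^2
I = 95.56 * 0.3481 = 33.2644 kg*m^2

33.2644 kg*m^2


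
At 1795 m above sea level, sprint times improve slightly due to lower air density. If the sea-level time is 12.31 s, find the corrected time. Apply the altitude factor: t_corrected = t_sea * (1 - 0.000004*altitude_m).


Correction factor = 1 - 0.000004 * 1795 = 0.99282
t_corrected = t_sea * factor = 12.31 * 0.99282
t_corrected = 12.2216 s

12.2216 s


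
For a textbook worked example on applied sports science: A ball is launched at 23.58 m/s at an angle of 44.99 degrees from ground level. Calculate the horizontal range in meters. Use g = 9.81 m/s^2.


R = v^2 * sin(2*theta) / g
Convert angle to radians: theta = 44.99 deg = 0.7852 rad
sin(2*theta) = sin(1.5704) = 1
R = 23.58^2 * 1 / 9.81
R = 556.0164 * 1 / 9.81 = 56.6785 m

56.6785 m


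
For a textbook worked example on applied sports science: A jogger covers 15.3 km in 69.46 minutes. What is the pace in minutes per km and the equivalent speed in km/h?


Pace = time / distance = 69.46 min / 15.3 km = 4.5399 min/km
Speed = distance / time_in_hours = 15.3 / 1.1577 hr
Speed = 13.2162 km/h

4.5399 min/km, 13.2162 km/h


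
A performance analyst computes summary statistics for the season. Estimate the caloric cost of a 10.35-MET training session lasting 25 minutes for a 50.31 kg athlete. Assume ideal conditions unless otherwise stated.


kcal = MET * mass * time_hr
Convert time: 25 min = 0.4167 hr
kcal = 10.35 * 50.31 * 0.4167
kcal = 216.9619 kcal

216.9619 kcal


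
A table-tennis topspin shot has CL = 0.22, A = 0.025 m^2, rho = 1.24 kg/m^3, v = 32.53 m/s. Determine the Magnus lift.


FM = 0.5 * CL * rho * A * v^2
FM = 0.5 * 0.22 * 1.24 * 0.025 * 32.53^2
v^2 = 1058.2009
FM = 0.5 * 0.22 * 1.24 * 0.025 * 1058.2009 = 3.6085 N

3.6085 N


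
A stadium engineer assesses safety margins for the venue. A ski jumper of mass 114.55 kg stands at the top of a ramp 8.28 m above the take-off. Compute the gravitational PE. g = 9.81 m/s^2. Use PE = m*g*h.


PE = m * g * h
PE = 114.55 * 9.81 * 8.28
PE = 1123.7355 * 8.28 = 9304.5299 J

9304.5299 J


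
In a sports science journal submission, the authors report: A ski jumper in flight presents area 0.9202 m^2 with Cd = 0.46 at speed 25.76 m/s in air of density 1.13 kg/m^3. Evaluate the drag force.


Fd = 0.5 * Cd * rho * A * v^2
Fd = 0.5 * 0.46 * 1.13 * 0.9202 * 25.76^2
v^2 = 663.5776
Fd = 0.5 * 0.46 * 1.13 * 0.9202 * 663.5776 = 158.7012 N

158.7012 N


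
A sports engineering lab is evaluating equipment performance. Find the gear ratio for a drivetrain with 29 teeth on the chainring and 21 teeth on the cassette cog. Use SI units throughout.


GR = front_teeth / rear_teeth
GR = 29 / 21
GR = 1.381

1.381


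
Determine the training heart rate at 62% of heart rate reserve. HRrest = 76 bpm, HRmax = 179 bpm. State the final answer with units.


Target = HRrest + pct*(HRmax - HRrest)
Heart rate reserve = HRmax - HRrest = 179 - 76 = 103 bpm
Fraction = 62% = 0.62
Target = 76 + 0.62 * 103
Target = 76 + 63.86 = 139.86 bpm

139.86 bpm


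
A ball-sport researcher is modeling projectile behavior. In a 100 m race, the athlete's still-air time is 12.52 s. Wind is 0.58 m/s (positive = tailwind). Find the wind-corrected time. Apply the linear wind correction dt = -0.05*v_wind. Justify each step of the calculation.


dt = -0.05 * v_wind = -0.05 * 0.58 = -0.029 s
t_corrected = t_still + dt = 12.52 + (-0.029)
t_corrected = 12.491 s

12.491 s


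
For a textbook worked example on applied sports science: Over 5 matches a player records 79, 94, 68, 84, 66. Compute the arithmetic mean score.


Average = sum / n
Sum = 391
Average = 391 / 5 = 78.2

78.2


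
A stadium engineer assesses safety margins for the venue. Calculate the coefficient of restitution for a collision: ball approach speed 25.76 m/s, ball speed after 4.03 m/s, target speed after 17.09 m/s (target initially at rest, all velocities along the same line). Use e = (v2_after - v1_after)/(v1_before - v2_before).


e = (v2_after - v1_after) / (v1_before - v2_before)
Numerator = 17.09 - 4.03 = 13.06
Denominator = 25.76 - 0 = 25.76
e = 13.06 / 25.76 = 0.507

0.507


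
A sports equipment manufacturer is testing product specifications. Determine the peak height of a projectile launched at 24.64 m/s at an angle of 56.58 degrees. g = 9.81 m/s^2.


H = (v*sin(theta))^2 / (2*g)
vy = v*sin(theta) = 24.64 * sin(56.58 deg) = 20.5659 m/s
H = vy^2 / (2*g) = 422.9569 / (2*9.81)
H = 422.9569 / 19.62 = 21.5574 m

21.5574 m


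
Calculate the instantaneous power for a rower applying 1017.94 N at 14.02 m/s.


P = F * v
P = 1017.94 * 14.02
P = 14271.5188 W

14271.5188 W


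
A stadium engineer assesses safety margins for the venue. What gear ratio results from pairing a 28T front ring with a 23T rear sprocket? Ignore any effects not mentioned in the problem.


GR = front_teeth / rear_teeth
GR = 28 / 23
GR = 1.2174

1.2174


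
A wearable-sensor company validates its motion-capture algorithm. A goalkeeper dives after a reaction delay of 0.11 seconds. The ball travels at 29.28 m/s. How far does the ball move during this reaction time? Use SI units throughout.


d = v * t
d = 29.28 * 0.11
d = 3.2208 m

3.2208 m


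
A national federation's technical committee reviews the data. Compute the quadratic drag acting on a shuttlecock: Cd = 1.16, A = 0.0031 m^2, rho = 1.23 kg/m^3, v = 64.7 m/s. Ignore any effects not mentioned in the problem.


Fd = 0.5 * Cd * rho * A * v^2
Fd = 0.5 * 1.16 * 1.23 * 0.0031 * 64.7^2
v^2 = 4186.09
Fd = 0.5 * 1.16 * 1.23 * 0.0031 * 4186.09 = 9.2577 N

9.2577 N


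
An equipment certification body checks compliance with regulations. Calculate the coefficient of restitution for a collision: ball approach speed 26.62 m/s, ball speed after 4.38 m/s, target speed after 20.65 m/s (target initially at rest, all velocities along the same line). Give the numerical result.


e = (v2_after - v1_after) / (v1_before - v2_before)
Numerator = 20.65 - 4.38 = 16.27
Denominator = 26.62 - 0 = 26.62
e = 16.27 / 26.62 = 0.6112

0.6112


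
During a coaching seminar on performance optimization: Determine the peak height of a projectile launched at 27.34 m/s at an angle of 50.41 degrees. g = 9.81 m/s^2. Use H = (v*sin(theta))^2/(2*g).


H = (v*sin(theta))^2 / (2*g)
vy = v*sin(theta) = 27.34 * sin(50.41 deg) = 21.0689 m/s
H = vy^2 / (2*g) = 443.8974 / (2*9.81)
H = 443.8974 / 19.62 = 22.6247 m

22.6247 m


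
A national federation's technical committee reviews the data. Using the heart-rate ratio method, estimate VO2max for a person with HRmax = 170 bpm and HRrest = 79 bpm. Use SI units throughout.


VO2max = 15.3 * HRmax / HRrest
VO2max = 15.3 * 170 / 79
VO2max = 2601 / 79 = 32.9241 mL/kg/min

32.9241 mL/kg/min


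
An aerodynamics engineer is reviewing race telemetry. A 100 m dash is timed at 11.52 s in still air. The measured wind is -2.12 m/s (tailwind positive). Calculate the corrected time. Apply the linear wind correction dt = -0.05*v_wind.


dt = -0.05 * v_wind = -0.05 * -2.12 = 0.106 s
t_corrected = t_still + dt = 11.52 + (0.106)
t_corrected = 11.626 s

11.626 s


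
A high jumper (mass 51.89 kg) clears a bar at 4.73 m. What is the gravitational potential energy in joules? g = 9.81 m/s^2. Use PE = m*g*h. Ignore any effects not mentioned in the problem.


PE = m * g * h
PE = 51.89 * 9.81 * 4.73
PE = 509.0409 * 4.73 = 2407.7635 J

2407.7635 J


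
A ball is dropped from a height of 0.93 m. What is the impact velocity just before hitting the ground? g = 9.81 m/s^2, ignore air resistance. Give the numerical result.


v = sqrt(2 * g * h)
v = sqrt(2 * 9.81 * 0.93)
v = sqrt(18.2466) = 4.2716 m/s

4.2716 m/s


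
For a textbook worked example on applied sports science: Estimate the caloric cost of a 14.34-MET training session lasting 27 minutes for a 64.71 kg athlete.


kcal = MET * mass * time_hr
Convert time: 27 min = 0.45 hr
kcal = 14.34 * 64.71 * 0.45
kcal = 417.5736 kcal

417.5736 kcal


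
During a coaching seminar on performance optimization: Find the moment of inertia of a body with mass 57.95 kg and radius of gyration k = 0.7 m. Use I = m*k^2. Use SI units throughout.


I = m * k^2
I = 57.95 * 0.7^2
I = 57.95 * 0.49 = 28.3955 kg*m^2

28.3955 kg*m^2


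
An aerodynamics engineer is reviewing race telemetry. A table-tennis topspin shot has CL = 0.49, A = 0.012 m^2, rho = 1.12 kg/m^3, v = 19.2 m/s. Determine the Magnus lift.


FM = 0.5 * CL * rho * A * v^2
FM = 0.5 * 0.49 * 1.12 * 0.012 * 19.2^2
v^2 = 368.64
FM = 0.5 * 0.49 * 1.12 * 0.012 * 368.64 = 1.2139 N

1.2139 N


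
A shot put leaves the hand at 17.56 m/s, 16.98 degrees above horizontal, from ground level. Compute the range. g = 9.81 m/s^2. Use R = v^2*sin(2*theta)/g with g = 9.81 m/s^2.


R = v^2 * sin(2*theta) / g
Convert angle to radians: theta = 16.98 deg = 0.2964 rad
sin(2*theta) = sin(0.5927) = 0.5586
R = 17.56^2 * 0.5586 / 9.81
R = 308.3536 * 0.5586 / 9.81 = 17.5587 m

17.5587 m


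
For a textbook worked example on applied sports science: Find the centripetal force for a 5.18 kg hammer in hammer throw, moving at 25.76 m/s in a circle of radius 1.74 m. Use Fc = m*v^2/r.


Fc = m * v^2 / r
v^2 = 25.76^2 = 663.5776
Fc = 5.18 * 663.5776 / 1.74
Fc = 3437.332 / 1.74 = 1975.4781 N

1975.4781 N


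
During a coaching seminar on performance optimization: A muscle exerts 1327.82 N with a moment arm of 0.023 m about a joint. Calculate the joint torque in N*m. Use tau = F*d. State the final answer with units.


tau = F * d
tau = 1327.82 * 0.023
tau = 30.5399 N*m

30.5399 N*m


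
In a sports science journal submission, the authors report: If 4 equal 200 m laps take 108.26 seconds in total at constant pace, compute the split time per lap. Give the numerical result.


Split time = total_time / n_laps = 108.26 / 4
Split time = 27.065 s per lap

27.065 s


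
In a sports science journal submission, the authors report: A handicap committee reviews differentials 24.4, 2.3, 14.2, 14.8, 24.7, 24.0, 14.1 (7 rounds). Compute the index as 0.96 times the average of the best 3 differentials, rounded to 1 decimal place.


All differentials: 24.4, 2.3, 14.2, 14.8, 24.7, 24.0, 14.1
Sorted: 2.3, 14.1, 14.2, 14.8, 24.0, 24.4, 24.7
Best 3: 2.3, 14.1, 14.2
Average of best = 30.6 / 3 = 10.2
Raw index = 10.2 * 0.96 = 9.792
Handicap index = round(9.792, 1) = 9.8

9.8


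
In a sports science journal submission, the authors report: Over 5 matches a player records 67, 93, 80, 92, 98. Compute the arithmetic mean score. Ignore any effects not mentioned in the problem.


Average = sum / n
Sum = 430
Average = 430 / 5 = 86

86


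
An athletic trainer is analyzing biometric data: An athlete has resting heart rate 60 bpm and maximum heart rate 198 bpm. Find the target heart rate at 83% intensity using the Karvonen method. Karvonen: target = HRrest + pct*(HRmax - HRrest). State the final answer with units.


Target = HRrest + pct*(HRmax - HRrest)
Heart rate reserve = HRmax - HRrest = 198 - 60 = 138 bpm
Fraction = 83% = 0.83
Target = 60 + 0.83 * 138
Target = 60 + 114.54 = 174.54 bpm

174.54 bpm


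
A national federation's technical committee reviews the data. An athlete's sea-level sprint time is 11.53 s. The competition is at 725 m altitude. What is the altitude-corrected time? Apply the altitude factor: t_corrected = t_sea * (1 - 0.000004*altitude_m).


Correction factor = 1 - 0.000004 * 725 = 0.9971
t_corrected = t_sea * factor = 11.53 * 0.9971
t_corrected = 11.4966 s

11.4966 s


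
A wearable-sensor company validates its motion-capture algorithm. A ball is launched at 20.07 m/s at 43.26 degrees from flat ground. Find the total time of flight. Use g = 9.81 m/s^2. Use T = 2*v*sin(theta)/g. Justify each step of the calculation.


T = 2*v*sin(theta)/g
sin(theta) = sin(43.26 deg) = 0.6853
T = 2*20.07*0.6853 / 9.81
T = 27.5083 / 9.81 = 2.8041 s

2.8041 s


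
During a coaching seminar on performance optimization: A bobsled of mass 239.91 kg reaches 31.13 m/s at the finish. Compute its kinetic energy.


KE = 0.5 * m * v^2
KE = 0.5 * 239.91 * 31.13^2
KE = 0.5 * 239.91 * 969.0769 = 116245.6195 J

116245.6195 J


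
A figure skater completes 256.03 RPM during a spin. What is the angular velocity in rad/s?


omega = RPM * 2 * pi / 60
omega = 256.03 * 2 * 3.14159 / 60
omega = 1608.6839 / 60 = 26.8114 rad/s

26.8114 rad/s


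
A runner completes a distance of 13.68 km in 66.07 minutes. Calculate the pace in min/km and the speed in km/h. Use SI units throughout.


Pace = time / distance = 66.07 min / 13.68 km = 4.8297 min/km
Speed = distance / time_in_hours = 13.68 / 1.1012 hr
Speed = 12.4232 km/h

4.8297 min/km, 12.4232 km/h


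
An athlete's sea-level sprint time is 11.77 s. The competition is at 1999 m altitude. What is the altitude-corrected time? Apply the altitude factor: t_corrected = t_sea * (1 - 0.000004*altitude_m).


Correction factor = 1 - 0.000004 * 1999 = 0.992004
t_corrected = t_sea * factor = 11.77 * 0.992004
t_corrected = 11.6759 s

11.6759 s


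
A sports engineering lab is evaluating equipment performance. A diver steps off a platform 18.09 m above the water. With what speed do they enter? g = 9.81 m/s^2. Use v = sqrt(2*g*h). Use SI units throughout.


v = sqrt(2 * g * h)
v = sqrt(2 * 9.81 * 18.09)
v = sqrt(354.9258) = 18.8395 m/s

18.8395 m/s


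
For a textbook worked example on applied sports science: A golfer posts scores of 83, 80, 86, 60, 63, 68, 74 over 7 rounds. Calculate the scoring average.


Average = sum / n
Sum = 514
Average = 514 / 7 = 73.4286

73.4286


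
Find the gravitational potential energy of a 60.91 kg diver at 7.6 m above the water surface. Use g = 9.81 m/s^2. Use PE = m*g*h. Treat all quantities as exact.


PE = m * g * h
PE = 60.91 * 9.81 * 7.6
PE = 597.5271 * 7.6 = 4541.206 J

4541.206 J


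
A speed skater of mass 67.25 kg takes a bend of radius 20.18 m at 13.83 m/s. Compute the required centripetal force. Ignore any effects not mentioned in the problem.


Fc = m * v^2 / r
v^2 = 13.83^2 = 191.2689
Fc = 67.25 * 191.2689 / 20.18
Fc = 12862.8335 / 20.18 = 637.405 N

637.405 N


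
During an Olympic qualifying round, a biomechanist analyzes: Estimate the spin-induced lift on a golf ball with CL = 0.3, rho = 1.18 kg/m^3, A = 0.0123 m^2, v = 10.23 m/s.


FM = 0.5 * CL * rho * A * v^2
FM = 0.5 * 0.3 * 1.18 * 0.0123 * 10.23^2
v^2 = 104.6529
FM = 0.5 * 0.3 * 1.18 * 0.0123 * 104.6529 = 0.2278 N

0.2278 N


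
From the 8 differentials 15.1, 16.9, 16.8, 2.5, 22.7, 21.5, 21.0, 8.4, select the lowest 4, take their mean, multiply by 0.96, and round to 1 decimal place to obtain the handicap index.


All differentials: 15.1, 16.9, 16.8, 2.5, 22.7, 21.5, 21.0, 8.4
Sorted: 2.5, 8.4, 15.1, 16.8, 16.9, 21.0, 21.5, 22.7
Best 4: 2.5, 8.4, 15.1, 16.8
Average of best = 42.8 / 4 = 10.7
Raw index = 10.7 * 0.96 = 10.272
Handicap index = round(10.272, 1) = 10.3

10.3


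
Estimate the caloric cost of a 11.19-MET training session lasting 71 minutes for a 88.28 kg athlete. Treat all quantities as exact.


kcal = MET * mass * time_hr
Convert time: 71 min = 1.1833 hr
kcal = 11.19 * 88.28 * 1.1833
kcal = 1168.9596 kcal

1168.9596 kcal


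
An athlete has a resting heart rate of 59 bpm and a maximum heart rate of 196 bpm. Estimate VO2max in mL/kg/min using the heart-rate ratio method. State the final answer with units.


VO2max = 15.3 * HRmax / HRrest
VO2max = 15.3 * 196 / 59
VO2max = 2998.8 / 59 = 50.8271 mL/kg/min

50.8271 mL/kg/min


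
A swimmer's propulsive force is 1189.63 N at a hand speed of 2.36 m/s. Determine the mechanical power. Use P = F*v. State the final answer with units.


P = F * v
P = 1189.63 * 2.36
P = 2807.5268 W

2807.5268 W


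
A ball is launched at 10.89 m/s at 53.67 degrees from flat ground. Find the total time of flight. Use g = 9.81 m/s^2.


T = 2*v*sin(theta)/g
sin(theta) = sin(53.67 deg) = 0.8056
T = 2*10.89*0.8056 / 9.81
T = 17.5464 / 9.81 = 1.7886 s

1.7886 s


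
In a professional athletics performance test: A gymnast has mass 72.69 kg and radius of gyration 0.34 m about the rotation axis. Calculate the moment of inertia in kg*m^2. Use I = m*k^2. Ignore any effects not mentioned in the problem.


I = m * k^2
I = 72.69 * 0.34^2
I = 72.69 * 0.1156 = 8.403 kg*m^2

8.403 kg*m^2


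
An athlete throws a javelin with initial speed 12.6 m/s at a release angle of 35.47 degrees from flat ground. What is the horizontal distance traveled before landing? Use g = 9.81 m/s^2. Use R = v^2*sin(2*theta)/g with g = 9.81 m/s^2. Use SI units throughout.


R = v^2 * sin(2*theta) / g
Convert angle to radians: theta = 35.47 deg = 0.6191 rad
sin(2*theta) = sin(1.2381) = 0.9452
R = 12.6^2 * 0.9452 / 9.81
R = 158.76 * 0.9452 / 9.81 = 15.2963 m

15.2963 m


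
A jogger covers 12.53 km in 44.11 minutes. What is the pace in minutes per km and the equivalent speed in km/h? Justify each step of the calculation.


Pace = time / distance = 44.11 min / 12.53 km = 3.5204 min/km
Speed = distance / time_in_hours = 12.53 / 0.7352 hr
Speed = 17.0438 km/h

3.5204 min/km, 17.0438 km/h


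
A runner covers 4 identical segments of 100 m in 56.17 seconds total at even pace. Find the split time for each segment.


Split time = total_time / n_laps = 56.17 / 4
Split time = 14.0425 s per lap

14.0425 s


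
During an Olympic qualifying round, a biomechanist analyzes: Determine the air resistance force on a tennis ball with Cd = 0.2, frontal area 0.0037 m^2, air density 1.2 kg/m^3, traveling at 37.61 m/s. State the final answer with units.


Fd = 0.5 * Cd * rho * A * v^2
Fd = 0.5 * 0.2 * 1.2 * 0.0037 * 37.61^2
v^2 = 1414.5121
Fd = 0.5 * 0.2 * 1.2 * 0.0037 * 1414.5121 = 0.628 N

0.628 N


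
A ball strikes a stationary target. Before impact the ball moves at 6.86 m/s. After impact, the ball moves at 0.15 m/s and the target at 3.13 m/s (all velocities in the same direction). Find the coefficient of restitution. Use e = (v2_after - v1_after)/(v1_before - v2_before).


e = (v2_after - v1_after) / (v1_before - v2_before)
Numerator = 3.13 - 0.15 = 2.98
Denominator = 6.86 - 0 = 6.86
e = 2.98 / 6.86 = 0.4344

0.4344


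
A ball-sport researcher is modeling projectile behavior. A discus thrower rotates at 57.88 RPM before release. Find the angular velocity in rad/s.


omega = RPM * 2 * pi / 60
omega = 57.88 * 2 * 3.14159 / 60
omega = 363.6708 / 60 = 6.0612 rad/s

6.0612 rad/s


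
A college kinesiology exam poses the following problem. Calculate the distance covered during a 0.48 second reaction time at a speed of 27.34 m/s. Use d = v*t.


d = v * t
d = 27.34 * 0.48
d = 13.1232 m

13.1232 m


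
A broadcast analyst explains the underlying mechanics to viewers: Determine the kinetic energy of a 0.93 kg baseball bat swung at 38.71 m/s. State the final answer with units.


KE = 0.5 * m * v^2
KE = 0.5 * 0.93 * 38.71^2
KE = 0.5 * 0.93 * 1498.4641 = 696.7858 J

696.7858 J


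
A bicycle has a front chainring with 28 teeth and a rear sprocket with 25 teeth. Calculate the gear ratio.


GR = front_teeth / rear_teeth
GR = 28 / 25
GR = 1.12

1.12


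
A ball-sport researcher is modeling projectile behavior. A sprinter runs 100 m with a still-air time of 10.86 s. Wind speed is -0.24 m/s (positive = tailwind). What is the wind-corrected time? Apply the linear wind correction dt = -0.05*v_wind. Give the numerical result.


dt = -0.05 * v_wind = -0.05 * -0.24 = 0.012 s
t_corrected = t_still + dt = 10.86 + (0.012)
t_corrected = 10.872 s

10.872 s


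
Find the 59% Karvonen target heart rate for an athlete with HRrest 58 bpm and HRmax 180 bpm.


Target = HRrest + pct*(HRmax - HRrest)
Heart rate reserve = HRmax - HRrest = 180 - 58 = 122 bpm
Fraction = 59% = 0.59
Target = 58 + 0.59 * 122
Target = 58 + 71.98 = 129.98 bpm

129.98 bpm


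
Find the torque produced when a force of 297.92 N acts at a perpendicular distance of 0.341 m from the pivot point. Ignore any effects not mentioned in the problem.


tau = F * d
tau = 297.92 * 0.341
tau = 101.5907 N*m

101.5907 N*m


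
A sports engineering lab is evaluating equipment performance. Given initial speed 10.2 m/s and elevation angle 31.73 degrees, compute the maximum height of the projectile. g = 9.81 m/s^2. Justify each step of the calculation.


H = (v*sin(theta))^2 / (2*g)
vy = v*sin(theta) = 10.2 * sin(31.73 deg) = 5.3644 m/s
H = vy^2 / (2*g) = 28.7763 / (2*9.81)
H = 28.7763 / 19.62 = 1.4667 m

1.4667 m


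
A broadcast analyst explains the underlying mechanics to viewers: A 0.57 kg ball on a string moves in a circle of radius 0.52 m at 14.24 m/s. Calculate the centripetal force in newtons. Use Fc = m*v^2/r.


Fc = m * v^2 / r
v^2 = 14.24^2 = 202.7776
Fc = 0.57 * 202.7776 / 0.52
Fc = 115.5832 / 0.52 = 222.2754 N

222.2754 N


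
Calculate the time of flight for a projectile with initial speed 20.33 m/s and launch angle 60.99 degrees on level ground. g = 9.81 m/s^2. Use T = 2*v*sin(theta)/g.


T = 2*v*sin(theta)/g
sin(theta) = sin(60.99 deg) = 0.8745
T = 2*20.33*0.8745 / 9.81
T = 35.5586 / 9.81 = 3.6247 s

3.6247 s


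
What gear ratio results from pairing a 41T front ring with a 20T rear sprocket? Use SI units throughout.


GR = front_teeth / rear_teeth
GR = 41 / 20
GR = 2.05

2.05
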